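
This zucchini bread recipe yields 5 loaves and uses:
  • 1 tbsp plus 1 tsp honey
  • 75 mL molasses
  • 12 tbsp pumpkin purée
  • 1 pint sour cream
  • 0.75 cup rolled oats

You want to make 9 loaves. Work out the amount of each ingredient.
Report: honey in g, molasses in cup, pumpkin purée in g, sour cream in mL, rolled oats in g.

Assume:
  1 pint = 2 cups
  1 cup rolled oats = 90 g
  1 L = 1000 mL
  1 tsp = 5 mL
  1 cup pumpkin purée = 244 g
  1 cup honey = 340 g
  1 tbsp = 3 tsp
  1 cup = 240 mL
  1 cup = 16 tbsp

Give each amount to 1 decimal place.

Scaling factor: 9/5 = 1.8.
honey: (1 tbsp + 1 tsp = 4/3 tbsp) × 9/5 ÷ 16 tbsp/cup × 340 g/cup = 51.0 g
molasses: 75 mL × 9/5 ÷ 240 mL/cup ≈ 0.6 cup
pumpkin purée: 12 tbsp × 9/5 ÷ 16 tbsp/cup × 244 g/cup = 329.4 g
sour cream: 1 pint × 9/5 × 2 cup/pint × 240 mL/cup = 864.0 mL
rolled oats: 0.75 cup × 9/5 × 90 g/cup = 121.5 g

honey: 51.0 g; molasses: 0.6 cup; pumpkin purée: 329.4 g; sour cream: 864.0 mL; rolled oats: 121.5 g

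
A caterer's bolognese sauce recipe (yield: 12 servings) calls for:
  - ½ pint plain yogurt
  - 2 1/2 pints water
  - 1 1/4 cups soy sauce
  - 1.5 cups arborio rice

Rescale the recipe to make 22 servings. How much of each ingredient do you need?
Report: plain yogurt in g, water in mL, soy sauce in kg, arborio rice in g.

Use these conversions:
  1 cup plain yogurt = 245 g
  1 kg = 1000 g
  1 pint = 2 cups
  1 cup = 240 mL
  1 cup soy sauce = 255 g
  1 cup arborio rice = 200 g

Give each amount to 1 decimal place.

Scaling factor: 22/12 = 11/6.
plain yogurt: 0.5 pint × 11/6 × 2 cup/pint × 245 g/cup ≈ 449.2 g
water: 2.5 pint × 11/6 × 2 cup/pint × 240 mL/cup = 2200.0 mL
soy sauce: 1.25 cup × 11/6 × 255 g/cup ÷ 1000 g/kg ≈ 0.6 kg
arborio rice: 1.5 cup × 11/6 × 200 g/cup = 550.0 g

plain yogurt: 449.2 g; water: 2200.0 mL; soy sauce: 0.6 kg; arborio rice: 550.0 g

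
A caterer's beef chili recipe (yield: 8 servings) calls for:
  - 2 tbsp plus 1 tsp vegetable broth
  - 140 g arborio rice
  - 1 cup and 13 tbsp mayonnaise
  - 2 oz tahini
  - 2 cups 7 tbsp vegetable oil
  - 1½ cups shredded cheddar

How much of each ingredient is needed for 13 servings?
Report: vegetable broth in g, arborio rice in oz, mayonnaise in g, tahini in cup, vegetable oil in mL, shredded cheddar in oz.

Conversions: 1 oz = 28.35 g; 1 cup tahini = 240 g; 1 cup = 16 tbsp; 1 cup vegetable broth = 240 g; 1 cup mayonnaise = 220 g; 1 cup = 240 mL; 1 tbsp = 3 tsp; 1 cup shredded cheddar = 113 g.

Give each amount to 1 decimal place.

vegetable broth: 56.9 g; arborio rice: 8.0 oz; mayonnaise: 648.0 g; tahini: 0.4 cup; vegetable oil: 950.6 mL; shredded cheddar: 9.7 oz

Scaling factor: 13/8 = 1.625.
vegetable broth: (2 tbsp + 1 tsp = 7/3 tbsp) × 13/8 ÷ 16 tbsp/cup × 240 g/cup ≈ 56.9 g
arborio rice: 140 g × 13/8 ÷ 28.35 g/oz ≈ 8.0 oz
mayonnaise: (1 cup + 13 tbsp = 1.8125 cup) × 13/8 × 220 g/cup ≈ 648.0 g
tahini: 2 oz × 13/8 × 28.35 g/oz ÷ 240 g/cup ≈ 0.4 cup
vegetable oil: (2 cup + 7 tbsp = 2.4375 cup) × 13/8 × 240 mL/cup ≈ 950.6 mL
shredded cheddar: 1.5 cup × 13/8 × 113 g/cup ÷ 28.35 g/oz ≈ 9.7 oz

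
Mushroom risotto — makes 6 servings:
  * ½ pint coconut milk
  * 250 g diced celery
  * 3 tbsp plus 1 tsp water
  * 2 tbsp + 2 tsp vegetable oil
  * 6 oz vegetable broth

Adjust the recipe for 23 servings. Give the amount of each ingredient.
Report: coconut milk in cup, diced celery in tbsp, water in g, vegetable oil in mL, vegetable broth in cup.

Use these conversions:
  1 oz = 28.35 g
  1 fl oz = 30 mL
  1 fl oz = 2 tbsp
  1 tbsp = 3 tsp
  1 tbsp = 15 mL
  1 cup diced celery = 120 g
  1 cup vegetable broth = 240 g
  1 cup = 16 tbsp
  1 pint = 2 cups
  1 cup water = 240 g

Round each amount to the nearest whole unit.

Scaling factor: 23/6.
coconut milk: 0.5 pint × 23/6 × 2 cup/pint ≈ 4 cup
diced celery: 250 g × 23/6 ÷ 120 g/cup × 16 tbsp/cup ≈ 128 tbsp
water: (3 tbsp + 1 tsp = 10/3 tbsp) × 23/6 ÷ 16 tbsp/cup × 240 g/cup ≈ 192 g
vegetable oil: (2 tbsp + 2 tsp = 8/3 tbsp) × 23/6 × 15 mL/tbsp ≈ 153 mL
vegetable broth: 6 oz × 23/6 × 28.35 g/oz ÷ 240 g/cup ≈ 3 cup

coconut milk: 4 cup; diced celery: 128 tbsp; water: 192 g; vegetable oil: 153 mL; vegetable broth: 3 cup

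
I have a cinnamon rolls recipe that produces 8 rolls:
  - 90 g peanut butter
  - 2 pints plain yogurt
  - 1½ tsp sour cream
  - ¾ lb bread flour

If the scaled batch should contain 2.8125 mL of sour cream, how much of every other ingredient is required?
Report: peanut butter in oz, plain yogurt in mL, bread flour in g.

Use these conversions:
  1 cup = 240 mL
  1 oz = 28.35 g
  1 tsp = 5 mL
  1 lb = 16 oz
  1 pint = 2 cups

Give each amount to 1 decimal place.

The original recipe has 7.5 mL of sour cream, so the scaling factor is 2.8125 ÷ 7.5 = 3/8 = 0.375.
peanut butter: 90 g × 3/8 ÷ 28.35 g/oz ≈ 1.2 oz
plain yogurt: 2 pint × 3/8 × 2 cup/pint × 240 mL/cup = 360.0 mL
bread flour: 0.75 lb × 3/8 × 16 oz/lb × 28.35 g/oz ≈ 127.6 g

peanut butter: 1.2 oz; plain yogurt: 360.0 mL; bread flour: 127.6 g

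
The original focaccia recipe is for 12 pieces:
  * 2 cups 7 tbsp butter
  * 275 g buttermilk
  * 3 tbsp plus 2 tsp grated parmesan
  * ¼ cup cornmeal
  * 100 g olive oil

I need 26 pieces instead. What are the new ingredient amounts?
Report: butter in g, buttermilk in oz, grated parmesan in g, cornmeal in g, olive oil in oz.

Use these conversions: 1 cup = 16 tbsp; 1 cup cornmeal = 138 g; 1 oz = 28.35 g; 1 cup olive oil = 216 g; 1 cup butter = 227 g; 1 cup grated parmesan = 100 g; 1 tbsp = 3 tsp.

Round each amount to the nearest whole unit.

butter: 1199 g; buttermilk: 21 oz; grated parmesan: 50 g; cornmeal: 75 g; olive oil: 8 oz

Scaling factor: 26/12 = 13/6.
butter: (2 cup + 7 tbsp = 2.4375 cup) × 13/6 × 227 g/cup ≈ 1199 g
buttermilk: 275 g × 13/6 ÷ 28.35 g/oz ≈ 21 oz
grated parmesan: (3 tbsp + 2 tsp = 11/3 tbsp) × 13/6 ÷ 16 tbsp/cup × 100 g/cup ≈ 50 g
cornmeal: 0.25 cup × 13/6 × 138 g/cup ≈ 75 g
olive oil: 100 g × 13/6 ÷ 28.35 g/oz ≈ 8 oz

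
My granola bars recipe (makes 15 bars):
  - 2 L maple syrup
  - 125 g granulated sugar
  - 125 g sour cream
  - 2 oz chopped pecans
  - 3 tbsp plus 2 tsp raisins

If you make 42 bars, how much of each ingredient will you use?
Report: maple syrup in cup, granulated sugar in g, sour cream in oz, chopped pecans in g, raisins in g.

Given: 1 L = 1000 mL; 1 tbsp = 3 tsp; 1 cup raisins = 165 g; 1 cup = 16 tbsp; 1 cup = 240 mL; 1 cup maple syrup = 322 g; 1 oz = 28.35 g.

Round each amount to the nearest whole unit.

Scaling factor: 42/15 = 14/5 = 2.8.
maple syrup: 2 L × 14/5 × 1000 mL/L ÷ 240 mL/cup ≈ 23 cup
granulated sugar: 125 g × 14/5 = 350 g
sour cream: 125 g × 14/5 ÷ 28.35 g/oz ≈ 12 oz
chopped pecans: 2 oz × 14/5 × 28.35 g/oz ≈ 159 g
raisins: (3 tbsp + 2 tsp = 11/3 tbsp) × 14/5 ÷ 16 tbsp/cup × 165 g/cup ≈ 106 g

maple syrup: 23 cup; granulated sugar: 350 g; sour cream: 12 oz; chopped pecans: 159 g; raisins: 106 g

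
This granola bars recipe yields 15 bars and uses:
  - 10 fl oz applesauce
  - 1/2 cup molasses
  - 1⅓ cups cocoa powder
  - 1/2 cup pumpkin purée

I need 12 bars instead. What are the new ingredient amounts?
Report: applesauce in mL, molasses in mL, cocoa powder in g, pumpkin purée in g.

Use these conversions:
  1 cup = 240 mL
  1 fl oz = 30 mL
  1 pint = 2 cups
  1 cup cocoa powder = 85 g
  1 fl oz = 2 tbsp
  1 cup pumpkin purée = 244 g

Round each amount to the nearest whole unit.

applesauce: 240 mL; molasses: 96 mL; cocoa powder: 91 g; pumpkin purée: 98 g

Scaling factor: 12/15 = 4/5 = 0.8.
applesauce: 10 fl oz × 4/5 × 30 mL/fl oz = 240 mL
molasses: 0.5 cup × 4/5 × 240 mL/cup = 96 mL
cocoa powder: 4/3 cup × 4/5 × 85 g/cup ≈ 91 g
pumpkin purée: 0.5 cup × 4/5 × 244 g/cup ≈ 98 g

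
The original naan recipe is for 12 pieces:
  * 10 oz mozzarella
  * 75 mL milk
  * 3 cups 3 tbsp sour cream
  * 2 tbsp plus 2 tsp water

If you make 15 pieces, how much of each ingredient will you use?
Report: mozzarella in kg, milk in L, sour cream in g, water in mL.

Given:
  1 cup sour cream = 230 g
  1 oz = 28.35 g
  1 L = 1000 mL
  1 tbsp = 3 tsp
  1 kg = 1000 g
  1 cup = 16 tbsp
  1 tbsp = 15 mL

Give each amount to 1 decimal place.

mozzarella: 0.4 kg; milk: 0.1 L; sour cream: 916.4 g; water: 50.0 mL

Scaling factor: 15/12 = 5/4 = 1.25.
mozzarella: 10 oz × 5/4 × 28.35 g/oz ÷ 1000 g/kg ≈ 0.4 kg
milk: 75 mL × 5/4 ÷ 1000 mL/L ≈ 0.1 L
sour cream: (3 cup + 3 tbsp = 3.1875 cup) × 5/4 × 230 g/cup ≈ 916.4 g
water: (2 tbsp + 2 tsp = 8/3 tbsp) × 5/4 × 15 mL/tbsp = 50.0 mL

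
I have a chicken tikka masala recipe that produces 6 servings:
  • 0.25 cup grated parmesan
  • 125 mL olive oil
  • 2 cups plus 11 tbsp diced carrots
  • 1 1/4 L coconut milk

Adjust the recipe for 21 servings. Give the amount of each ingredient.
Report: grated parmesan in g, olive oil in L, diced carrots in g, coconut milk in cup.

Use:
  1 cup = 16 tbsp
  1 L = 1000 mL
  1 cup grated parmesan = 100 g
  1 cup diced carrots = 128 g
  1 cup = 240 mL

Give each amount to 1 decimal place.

Scaling factor: 21/6 = 7/2 = 3.5.
grated parmesan: 0.25 cup × 7/2 × 100 g/cup = 87.5 g
olive oil: 125 mL × 7/2 ÷ 1000 mL/L ≈ 0.4 L
diced carrots: (2 cup + 11 tbsp = 2.6875 cup) × 7/2 × 128 g/cup = 1204.0 g
coconut milk: 1.25 L × 7/2 × 1000 mL/L ÷ 240 mL/cup ≈ 18.2 cup

grated parmesan: 87.5 g; olive oil: 0.4 L; diced carrots: 1204.0 g; coconut milk: 18.2 cup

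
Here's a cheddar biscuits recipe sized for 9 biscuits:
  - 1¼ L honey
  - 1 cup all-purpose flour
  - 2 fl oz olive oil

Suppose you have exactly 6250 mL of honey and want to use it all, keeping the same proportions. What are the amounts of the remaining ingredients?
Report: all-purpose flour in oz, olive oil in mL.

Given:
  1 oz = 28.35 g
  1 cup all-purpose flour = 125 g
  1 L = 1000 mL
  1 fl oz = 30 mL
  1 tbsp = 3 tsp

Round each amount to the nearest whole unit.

The original recipe has 1250 mL of honey, so the scaling factor is 6250 ÷ 1250 = 5.
all-purpose flour: 1 cup × 5 × 125 g/cup ÷ 28.35 g/oz ≈ 22 oz
olive oil: 2 fl oz × 5 × 30 mL/fl oz = 300 mL

all-purpose flour: 22 oz; olive oil: 300 mL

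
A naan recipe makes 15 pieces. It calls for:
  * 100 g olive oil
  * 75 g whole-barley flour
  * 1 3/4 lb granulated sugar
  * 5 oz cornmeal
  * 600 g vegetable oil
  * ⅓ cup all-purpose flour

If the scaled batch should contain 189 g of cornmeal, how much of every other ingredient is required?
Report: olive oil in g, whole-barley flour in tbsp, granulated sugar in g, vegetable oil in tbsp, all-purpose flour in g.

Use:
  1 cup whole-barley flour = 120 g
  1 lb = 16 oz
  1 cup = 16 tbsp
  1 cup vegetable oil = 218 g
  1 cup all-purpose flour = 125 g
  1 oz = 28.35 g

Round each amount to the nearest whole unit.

olive oil: 133 g; whole-barley flour: 13 tbsp; granulated sugar: 1058 g; vegetable oil: 59 tbsp; all-purpose flour: 56 g

The original recipe has 141.75 g of cornmeal, so the scaling factor is 189 ÷ 141.75 = 4/3.
olive oil: 100 g × 4/3 ≈ 133 g
whole-barley flour: 75 g × 4/3 ÷ 120 g/cup × 16 tbsp/cup ≈ 13 tbsp
granulated sugar: 1.75 lb × 4/3 × 16 oz/lb × 28.35 g/oz ≈ 1058 g
vegetable oil: 600 g × 4/3 ÷ 218 g/cup × 16 tbsp/cup ≈ 59 tbsp
all-purpose flour: 1/3 cup × 4/3 × 125 g/cup ≈ 56 g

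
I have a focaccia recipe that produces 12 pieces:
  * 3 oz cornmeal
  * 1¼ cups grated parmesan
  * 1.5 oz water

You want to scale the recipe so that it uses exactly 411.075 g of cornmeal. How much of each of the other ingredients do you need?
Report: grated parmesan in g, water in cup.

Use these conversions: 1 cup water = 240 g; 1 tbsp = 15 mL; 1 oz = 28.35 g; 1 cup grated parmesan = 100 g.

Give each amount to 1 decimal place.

grated parmesan: 604.2 g; water: 0.9 cup

The original recipe has 85.05 g of cornmeal, so the scaling factor is 411.075 ÷ 85.05 = 29/6.
grated parmesan: 1.25 cup × 29/6 × 100 g/cup ≈ 604.2 g
water: 1.5 oz × 29/6 × 28.35 g/oz ÷ 240 g/cup ≈ 0.9 cup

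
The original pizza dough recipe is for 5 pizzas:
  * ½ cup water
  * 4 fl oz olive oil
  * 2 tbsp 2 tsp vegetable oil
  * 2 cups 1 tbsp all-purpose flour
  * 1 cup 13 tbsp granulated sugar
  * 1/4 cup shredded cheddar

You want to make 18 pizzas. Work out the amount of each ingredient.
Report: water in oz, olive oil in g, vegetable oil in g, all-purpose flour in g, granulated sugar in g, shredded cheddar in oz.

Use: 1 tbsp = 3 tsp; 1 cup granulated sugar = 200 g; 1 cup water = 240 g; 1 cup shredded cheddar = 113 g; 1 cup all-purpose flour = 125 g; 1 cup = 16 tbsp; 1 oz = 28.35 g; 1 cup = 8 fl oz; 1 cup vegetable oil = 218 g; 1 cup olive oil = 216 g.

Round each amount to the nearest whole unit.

water: 15 oz; olive oil: 389 g; vegetable oil: 131 g; all-purpose flour: 928 g; granulated sugar: 1305 g; shredded cheddar: 4 oz

Scaling factor: 18/5 = 3.6.
water: 0.5 cup × 18/5 × 240 g/cup ÷ 28.35 g/oz ≈ 15 oz
olive oil: 4 fl oz × 18/5 ÷ 8 fl oz/cup × 216 g/cup ≈ 389 g
vegetable oil: (2 tbsp + 2 tsp = 8/3 tbsp) × 18/5 ÷ 16 tbsp/cup × 218 g/cup ≈ 131 g
all-purpose flour: (2 cup + 1 tbsp = 2.0625 cup) × 18/5 × 125 g/cup ≈ 928 g
granulated sugar: (1 cup + 13 tbsp = 1.8125 cup) × 18/5 × 200 g/cup = 1305 g
shredded cheddar: 0.25 cup × 18/5 × 113 g/cup ÷ 28.35 g/oz ≈ 4 oz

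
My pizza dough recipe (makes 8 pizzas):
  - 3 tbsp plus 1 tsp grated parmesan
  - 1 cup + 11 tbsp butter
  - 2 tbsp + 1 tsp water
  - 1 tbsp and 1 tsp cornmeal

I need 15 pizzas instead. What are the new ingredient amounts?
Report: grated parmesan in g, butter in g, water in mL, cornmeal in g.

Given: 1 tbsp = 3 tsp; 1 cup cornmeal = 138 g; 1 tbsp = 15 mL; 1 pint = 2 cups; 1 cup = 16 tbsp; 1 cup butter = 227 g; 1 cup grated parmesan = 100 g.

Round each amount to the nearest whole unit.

grated parmesan: 39 g; butter: 718 g; water: 66 mL; cornmeal: 22 g

Scaling factor: 15/8 = 1.875.
grated parmesan: (3 tbsp + 1 tsp = 10/3 tbsp) × 15/8 ÷ 16 tbsp/cup × 100 g/cup ≈ 39 g
butter: (1 cup + 11 tbsp = 1.6875 cup) × 15/8 × 227 g/cup ≈ 718 g
water: (2 tbsp + 1 tsp = 7/3 tbsp) × 15/8 × 15 mL/tbsp ≈ 66 mL
cornmeal: (1 tbsp + 1 tsp = 4/3 tbsp) × 15/8 ÷ 16 tbsp/cup × 138 g/cup ≈ 22 g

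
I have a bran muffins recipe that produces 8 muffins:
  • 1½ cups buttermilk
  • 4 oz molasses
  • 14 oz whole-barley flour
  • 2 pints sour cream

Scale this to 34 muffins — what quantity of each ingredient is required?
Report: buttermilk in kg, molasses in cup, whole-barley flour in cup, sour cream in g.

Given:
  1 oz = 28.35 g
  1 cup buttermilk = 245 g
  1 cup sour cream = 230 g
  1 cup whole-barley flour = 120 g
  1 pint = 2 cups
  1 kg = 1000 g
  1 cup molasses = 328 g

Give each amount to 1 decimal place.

Scaling factor: 34/8 = 17/4 = 4.25.
buttermilk: 1.5 cup × 17/4 × 245 g/cup ÷ 1000 g/kg ≈ 1.6 kg
molasses: 4 oz × 17/4 × 28.35 g/oz ÷ 328 g/cup ≈ 1.5 cup
whole-barley flour: 14 oz × 17/4 × 28.35 g/oz ÷ 120 g/cup ≈ 14.1 cup
sour cream: 2 pint × 17/4 × 2 cup/pint × 230 g/cup = 3910.0 g

buttermilk: 1.6 kg; molasses: 1.5 cup; whole-barley flour: 14.1 cup; sour cream: 3910.0 g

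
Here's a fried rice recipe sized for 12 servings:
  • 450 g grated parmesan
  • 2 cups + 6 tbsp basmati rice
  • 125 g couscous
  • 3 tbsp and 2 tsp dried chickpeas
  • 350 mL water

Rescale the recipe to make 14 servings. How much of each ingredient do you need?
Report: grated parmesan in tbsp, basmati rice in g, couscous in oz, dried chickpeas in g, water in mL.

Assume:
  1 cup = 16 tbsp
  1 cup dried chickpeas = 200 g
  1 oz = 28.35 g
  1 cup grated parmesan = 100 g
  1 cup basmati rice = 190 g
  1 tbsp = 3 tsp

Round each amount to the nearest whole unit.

Scaling factor: 14/12 = 7/6.
grated parmesan: 450 g × 7/6 ÷ 100 g/cup × 16 tbsp/cup = 84 tbsp
basmati rice: (2 cup + 6 tbsp = 2.375 cup) × 7/6 × 190 g/cup ≈ 526 g
couscous: 125 g × 7/6 ÷ 28.35 g/oz ≈ 5 oz
dried chickpeas: (3 tbsp + 2 tsp = 11/3 tbsp) × 7/6 ÷ 16 tbsp/cup × 200 g/cup ≈ 53 g
water: 350 mL × 7/6 ≈ 408 mL

grated parmesan: 84 tbsp; basmati rice: 526 g; couscous: 5 oz; dried chickpeas: 53 g; water: 408 mL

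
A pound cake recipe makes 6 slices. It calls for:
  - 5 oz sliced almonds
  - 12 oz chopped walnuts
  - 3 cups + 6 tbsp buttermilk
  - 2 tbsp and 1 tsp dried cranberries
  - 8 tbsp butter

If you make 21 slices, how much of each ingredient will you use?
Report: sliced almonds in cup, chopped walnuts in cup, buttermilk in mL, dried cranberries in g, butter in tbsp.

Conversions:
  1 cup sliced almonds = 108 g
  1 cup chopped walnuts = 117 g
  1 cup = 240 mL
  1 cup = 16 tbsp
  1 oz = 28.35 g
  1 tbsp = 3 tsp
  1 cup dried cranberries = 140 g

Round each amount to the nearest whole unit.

Scaling factor: 21/6 = 7/2 = 3.5.
sliced almonds: 5 oz × 7/2 × 28.35 g/oz ÷ 108 g/cup ≈ 5 cup
chopped walnuts: 12 oz × 7/2 × 28.35 g/oz ÷ 117 g/cup ≈ 10 cup
buttermilk: (3 cup + 6 tbsp = 3.375 cup) × 7/2 × 240 mL/cup = 2835 mL
dried cranberries: (2 tbsp + 1 tsp = 7/3 tbsp) × 7/2 ÷ 16 tbsp/cup × 140 g/cup ≈ 71 g
butter: 8 tbsp × 7/2 = 28 tbsp

sliced almonds: 5 cup; chopped walnuts: 10 cup; buttermilk: 2835 mL; dried cranberries: 71 g; butter: 28 tbsp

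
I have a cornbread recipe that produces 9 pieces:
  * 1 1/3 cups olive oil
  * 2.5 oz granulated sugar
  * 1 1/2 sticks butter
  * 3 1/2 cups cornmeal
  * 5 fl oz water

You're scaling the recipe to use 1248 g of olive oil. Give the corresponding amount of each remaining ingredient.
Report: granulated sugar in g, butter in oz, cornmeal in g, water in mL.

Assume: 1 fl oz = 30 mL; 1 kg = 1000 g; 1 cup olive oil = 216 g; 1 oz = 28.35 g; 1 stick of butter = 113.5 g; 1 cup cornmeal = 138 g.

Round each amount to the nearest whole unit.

granulated sugar: 307 g; butter: 26 oz; cornmeal: 2093 g; water: 650 mL

The original recipe has 288 g of olive oil, so the scaling factor is 1248 ÷ 288 = 13/3.
granulated sugar: 2.5 oz × 13/3 × 28.35 g/oz ≈ 307 g
butter: 1.5 stick × 13/3 × 113.5 g/stick ÷ 28.35 g/oz ≈ 26 oz
cornmeal: 3.5 cup × 13/3 × 138 g/cup = 2093 g
water: 5 fl oz × 13/3 × 30 mL/fl oz = 650 mL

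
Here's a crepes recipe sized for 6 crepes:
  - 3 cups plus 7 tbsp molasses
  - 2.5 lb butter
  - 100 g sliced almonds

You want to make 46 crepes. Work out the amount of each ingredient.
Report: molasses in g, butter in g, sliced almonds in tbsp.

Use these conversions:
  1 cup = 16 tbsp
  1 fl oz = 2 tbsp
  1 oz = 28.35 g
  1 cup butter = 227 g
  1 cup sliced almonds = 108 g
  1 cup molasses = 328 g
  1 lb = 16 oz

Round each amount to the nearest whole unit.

Scaling factor: 46/6 = 23/3.
molasses: (3 cup + 7 tbsp = 3.4375 cup) × 23/3 × 328 g/cup ≈ 8644 g
butter: 2.5 lb × 23/3 × 16 oz/lb × 28.35 g/oz = 8694 g
sliced almonds: 100 g × 23/3 ÷ 108 g/cup × 16 tbsp/cup ≈ 114 tbsp

molasses: 8644 g; butter: 8694 g; sliced almonds: 114 tbsp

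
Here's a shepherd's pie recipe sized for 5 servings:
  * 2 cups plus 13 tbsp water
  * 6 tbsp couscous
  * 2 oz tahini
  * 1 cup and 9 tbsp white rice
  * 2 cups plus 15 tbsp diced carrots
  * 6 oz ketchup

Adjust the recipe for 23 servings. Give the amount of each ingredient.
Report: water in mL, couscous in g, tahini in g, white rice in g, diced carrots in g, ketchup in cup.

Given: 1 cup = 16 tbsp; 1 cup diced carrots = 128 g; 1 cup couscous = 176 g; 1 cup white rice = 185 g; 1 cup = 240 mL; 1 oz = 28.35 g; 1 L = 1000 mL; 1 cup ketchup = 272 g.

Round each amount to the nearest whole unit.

water: 3105 mL; couscous: 304 g; tahini: 261 g; white rice: 1330 g; diced carrots: 1730 g; ketchup: 3 cup

Scaling factor: 23/5 = 4.6.
water: (2 cup + 13 tbsp = 2.8125 cup) × 23/5 × 240 mL/cup = 3105 mL
couscous: 6 tbsp × 23/5 ÷ 16 tbsp/cup × 176 g/cup ≈ 304 g
tahini: 2 oz × 23/5 × 28.35 g/oz ≈ 261 g
white rice: (1 cup + 9 tbsp = 1.5625 cup) × 23/5 × 185 g/cup ≈ 1330 g
diced carrots: (2 cup + 15 tbsp = 2.9375 cup) × 23/5 × 128 g/cup ≈ 1730 g
ketchup: 6 oz × 23/5 × 28.35 g/oz ÷ 272 g/cup ≈ 3 cup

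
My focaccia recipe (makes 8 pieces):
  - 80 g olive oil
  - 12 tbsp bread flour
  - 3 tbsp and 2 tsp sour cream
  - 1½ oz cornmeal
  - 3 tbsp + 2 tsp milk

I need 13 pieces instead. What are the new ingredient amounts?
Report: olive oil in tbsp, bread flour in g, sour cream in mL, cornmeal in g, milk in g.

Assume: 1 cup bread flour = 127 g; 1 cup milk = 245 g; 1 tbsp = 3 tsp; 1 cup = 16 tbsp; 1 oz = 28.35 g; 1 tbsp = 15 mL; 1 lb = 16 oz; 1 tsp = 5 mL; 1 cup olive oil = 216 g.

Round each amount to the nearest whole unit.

olive oil: 10 tbsp; bread flour: 155 g; sour cream: 89 mL; cornmeal: 69 g; milk: 91 g

Scaling factor: 13/8 = 1.625.
olive oil: 80 g × 13/8 ÷ 216 g/cup × 16 tbsp/cup ≈ 10 tbsp
bread flour: 12 tbsp × 13/8 ÷ 16 tbsp/cup × 127 g/cup ≈ 155 g
sour cream: (3 tbsp + 2 tsp = 11/3 tbsp) × 13/8 × 15 mL/tbsp ≈ 89 mL
cornmeal: 1.5 oz × 13/8 × 28.35 g/oz ≈ 69 g
milk: (3 tbsp + 2 tsp = 11/3 tbsp) × 13/8 ÷ 16 tbsp/cup × 245 g/cup ≈ 91 g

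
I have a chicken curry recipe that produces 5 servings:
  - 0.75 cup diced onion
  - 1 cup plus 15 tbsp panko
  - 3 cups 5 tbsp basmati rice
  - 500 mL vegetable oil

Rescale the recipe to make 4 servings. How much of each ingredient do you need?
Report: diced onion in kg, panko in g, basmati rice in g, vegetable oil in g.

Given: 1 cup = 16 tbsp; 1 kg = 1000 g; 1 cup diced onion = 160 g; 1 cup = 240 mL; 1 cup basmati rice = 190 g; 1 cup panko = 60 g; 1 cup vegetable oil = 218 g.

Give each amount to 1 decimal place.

diced onion: 0.1 kg; panko: 93.0 g; basmati rice: 503.5 g; vegetable oil: 363.3 g

Scaling factor: 4/5 = 0.8.
diced onion: 0.75 cup × 4/5 × 160 g/cup ÷ 1000 g/kg ≈ 0.1 kg
panko: (1 cup + 15 tbsp = 1.9375 cup) × 4/5 × 60 g/cup = 93.0 g
basmati rice: (3 cup + 5 tbsp = 3.3125 cup) × 4/5 × 190 g/cup = 503.5 g
vegetable oil: 500 mL × 4/5 ÷ 240 mL/cup × 218 g/cup ≈ 363.3 g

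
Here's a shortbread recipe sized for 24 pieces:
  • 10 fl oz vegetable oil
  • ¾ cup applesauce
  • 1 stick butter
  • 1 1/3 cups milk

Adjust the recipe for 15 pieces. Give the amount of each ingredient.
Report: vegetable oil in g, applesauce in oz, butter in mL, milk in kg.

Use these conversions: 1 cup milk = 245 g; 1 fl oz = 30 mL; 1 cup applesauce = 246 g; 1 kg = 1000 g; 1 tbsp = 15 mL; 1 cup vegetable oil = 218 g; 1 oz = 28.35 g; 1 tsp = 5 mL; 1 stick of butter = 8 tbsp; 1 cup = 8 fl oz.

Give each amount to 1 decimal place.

vegetable oil: 170.3 g; applesauce: 4.1 oz; butter: 75.0 mL; milk: 0.2 kg

Scaling factor: 15/24 = 5/8 = 0.625.
vegetable oil: 10 fl oz × 5/8 ÷ 8 fl oz/cup × 218 g/cup ≈ 170.3 g
applesauce: 0.75 cup × 5/8 × 246 g/cup ÷ 28.35 g/oz ≈ 4.1 oz
butter: 1 stick × 5/8 × 8 tbsp/stick × 15 mL/tbsp = 75.0 mL
milk: 4/3 cup × 5/8 × 245 g/cup ÷ 1000 g/kg ≈ 0.2 kg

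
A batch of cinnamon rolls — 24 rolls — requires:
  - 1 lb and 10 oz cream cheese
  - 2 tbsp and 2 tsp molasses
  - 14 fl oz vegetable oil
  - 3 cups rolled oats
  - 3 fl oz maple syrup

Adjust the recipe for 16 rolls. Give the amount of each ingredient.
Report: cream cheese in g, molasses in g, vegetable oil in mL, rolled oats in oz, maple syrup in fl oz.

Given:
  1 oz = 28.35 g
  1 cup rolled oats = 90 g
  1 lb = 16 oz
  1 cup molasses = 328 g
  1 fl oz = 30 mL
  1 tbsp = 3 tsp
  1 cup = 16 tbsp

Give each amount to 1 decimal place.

Scaling factor: 16/24 = 2/3.
cream cheese: (1 lb + 10 oz = 1.625 lb) × 2/3 × 16 oz/lb × 28.35 g/oz = 491.4 g
molasses: (2 tbsp + 2 tsp = 8/3 tbsp) × 2/3 ÷ 16 tbsp/cup × 328 g/cup ≈ 36.4 g
vegetable oil: 14 fl oz × 2/3 × 30 mL/fl oz = 280.0 mL
rolled oats: 3 cup × 2/3 × 90 g/cup ÷ 28.35 g/oz ≈ 6.3 oz
maple syrup: 3 fl oz × 2/3 = 2.0 fl oz

cream cheese: 491.4 g; molasses: 36.4 g; vegetable oil: 280.0 mL; rolled oats: 6.3 oz; maple syrup: 2.0 fl oz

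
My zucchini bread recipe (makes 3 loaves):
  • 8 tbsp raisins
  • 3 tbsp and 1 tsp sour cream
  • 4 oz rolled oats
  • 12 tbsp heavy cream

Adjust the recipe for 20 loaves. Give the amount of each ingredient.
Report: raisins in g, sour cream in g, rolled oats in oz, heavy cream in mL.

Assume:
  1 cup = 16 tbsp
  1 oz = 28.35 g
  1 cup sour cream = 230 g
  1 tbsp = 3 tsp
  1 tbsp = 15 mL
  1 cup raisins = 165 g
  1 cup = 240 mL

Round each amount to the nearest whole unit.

raisins: 550 g; sour cream: 319 g; rolled oats: 27 oz; heavy cream: 1200 mL

Scaling factor: 20/3.
raisins: 8 tbsp × 20/3 ÷ 16 tbsp/cup × 165 g/cup = 550 g
sour cream: (3 tbsp + 1 tsp = 10/3 tbsp) × 20/3 ÷ 16 tbsp/cup × 230 g/cup ≈ 319 g
rolled oats: 4 oz × 20/3 ≈ 27 oz
heavy cream: 12 tbsp × 20/3 × 15 mL/tbsp = 1200 mL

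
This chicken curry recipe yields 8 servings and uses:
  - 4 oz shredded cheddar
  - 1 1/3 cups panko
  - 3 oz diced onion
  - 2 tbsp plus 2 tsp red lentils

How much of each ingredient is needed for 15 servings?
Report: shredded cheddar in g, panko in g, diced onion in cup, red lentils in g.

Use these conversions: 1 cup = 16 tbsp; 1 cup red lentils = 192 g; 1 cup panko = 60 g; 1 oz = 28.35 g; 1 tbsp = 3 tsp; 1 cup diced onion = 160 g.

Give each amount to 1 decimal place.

Scaling factor: 15/8 = 1.875.
shredded cheddar: 4 oz × 15/8 × 28.35 g/oz ≈ 212.6 g
panko: 4/3 cup × 15/8 × 60 g/cup = 150.0 g
diced onion: 3 oz × 15/8 × 28.35 g/oz ÷ 160 g/cup ≈ 1.0 cup
red lentils: (2 tbsp + 2 tsp = 8/3 tbsp) × 15/8 ÷ 16 tbsp/cup × 192 g/cup = 60.0 g

shredded cheddar: 212.6 g; panko: 150.0 g; diced onion: 1.0 cup; red lentils: 60.0 g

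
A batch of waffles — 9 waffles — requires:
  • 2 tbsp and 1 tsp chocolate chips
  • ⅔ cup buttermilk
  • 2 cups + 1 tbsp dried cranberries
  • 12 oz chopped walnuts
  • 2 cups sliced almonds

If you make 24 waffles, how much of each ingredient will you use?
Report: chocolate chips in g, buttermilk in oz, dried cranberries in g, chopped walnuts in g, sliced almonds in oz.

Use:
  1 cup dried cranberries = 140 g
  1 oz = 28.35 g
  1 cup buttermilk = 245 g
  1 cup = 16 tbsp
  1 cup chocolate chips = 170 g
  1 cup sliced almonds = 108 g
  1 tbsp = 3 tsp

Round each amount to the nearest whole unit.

chocolate chips: 66 g; buttermilk: 15 oz; dried cranberries: 770 g; chopped walnuts: 907 g; sliced almonds: 20 oz

Scaling factor: 24/9 = 8/3.
chocolate chips: (2 tbsp + 1 tsp = 7/3 tbsp) × 8/3 ÷ 16 tbsp/cup × 170 g/cup ≈ 66 g
buttermilk: 2/3 cup × 8/3 × 245 g/cup ÷ 28.35 g/oz ≈ 15 oz
dried cranberries: (2 cup + 1 tbsp = 2.0625 cup) × 8/3 × 140 g/cup = 770 g
chopped walnuts: 12 oz × 8/3 × 28.35 g/oz ≈ 907 g
sliced almonds: 2 cup × 8/3 × 108 g/cup ÷ 28.35 g/oz ≈ 20 oz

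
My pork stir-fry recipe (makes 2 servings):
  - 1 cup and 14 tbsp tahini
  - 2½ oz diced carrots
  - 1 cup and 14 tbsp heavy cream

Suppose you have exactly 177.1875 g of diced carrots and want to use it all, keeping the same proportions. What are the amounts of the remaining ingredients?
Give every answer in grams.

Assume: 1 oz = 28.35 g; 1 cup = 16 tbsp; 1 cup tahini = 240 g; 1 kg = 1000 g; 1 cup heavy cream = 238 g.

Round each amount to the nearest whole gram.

The original recipe has 70.875 g of diced carrots, so the scaling factor is 177.1875 ÷ 70.875 = 5/2 = 2.5.
tahini: (1 cup + 14 tbsp = 1.875 cup) × 5/2 × 240 g/cup = 1125 g
heavy cream: (1 cup + 14 tbsp = 1.875 cup) × 5/2 × 238 g/cup ≈ 1116 g

tahini: 1125 g; heavy cream: 1116 g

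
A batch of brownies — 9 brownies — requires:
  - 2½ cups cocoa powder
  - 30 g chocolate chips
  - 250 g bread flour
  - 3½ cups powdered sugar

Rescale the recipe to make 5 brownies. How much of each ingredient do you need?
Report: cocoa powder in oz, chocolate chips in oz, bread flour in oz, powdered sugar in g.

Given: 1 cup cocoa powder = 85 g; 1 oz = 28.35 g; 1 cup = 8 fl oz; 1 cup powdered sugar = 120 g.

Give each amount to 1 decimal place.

Scaling factor: 5/9.
cocoa powder: 2.5 cup × 5/9 × 85 g/cup ÷ 28.35 g/oz ≈ 4.2 oz
chocolate chips: 30 g × 5/9 ÷ 28.35 g/oz ≈ 0.6 oz
bread flour: 250 g × 5/9 ÷ 28.35 g/oz ≈ 4.9 oz
powdered sugar: 3.5 cup × 5/9 × 120 g/cup ≈ 233.3 g

cocoa powder: 4.2 oz; chocolate chips: 0.6 oz; bread flour: 4.9 oz; powdered sugar: 233.3 g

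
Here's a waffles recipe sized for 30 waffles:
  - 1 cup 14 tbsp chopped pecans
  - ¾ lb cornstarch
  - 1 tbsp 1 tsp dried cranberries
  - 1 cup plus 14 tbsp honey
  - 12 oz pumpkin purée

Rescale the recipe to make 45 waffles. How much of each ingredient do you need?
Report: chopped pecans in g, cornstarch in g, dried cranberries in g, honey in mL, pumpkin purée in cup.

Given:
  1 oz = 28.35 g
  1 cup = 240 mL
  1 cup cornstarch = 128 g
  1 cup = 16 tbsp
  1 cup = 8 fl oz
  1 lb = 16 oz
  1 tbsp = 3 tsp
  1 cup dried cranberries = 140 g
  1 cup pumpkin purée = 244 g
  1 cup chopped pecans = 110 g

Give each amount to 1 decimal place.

chopped pecans: 309.4 g; cornstarch: 510.3 g; dried cranberries: 17.5 g; honey: 675.0 mL; pumpkin purée: 2.1 cup

Scaling factor: 45/30 = 3/2 = 1.5.
chopped pecans: (1 cup + 14 tbsp = 1.875 cup) × 3/2 × 110 g/cup ≈ 309.4 g
cornstarch: 0.75 lb × 3/2 × 16 oz/lb × 28.35 g/oz = 510.3 g
dried cranberries: (1 tbsp + 1 tsp = 4/3 tbsp) × 3/2 ÷ 16 tbsp/cup × 140 g/cup = 17.5 g
honey: (1 cup + 14 tbsp = 1.875 cup) × 3/2 × 240 mL/cup = 675.0 mL
pumpkin purée: 12 oz × 3/2 × 28.35 g/oz ÷ 244 g/cup ≈ 2.1 cup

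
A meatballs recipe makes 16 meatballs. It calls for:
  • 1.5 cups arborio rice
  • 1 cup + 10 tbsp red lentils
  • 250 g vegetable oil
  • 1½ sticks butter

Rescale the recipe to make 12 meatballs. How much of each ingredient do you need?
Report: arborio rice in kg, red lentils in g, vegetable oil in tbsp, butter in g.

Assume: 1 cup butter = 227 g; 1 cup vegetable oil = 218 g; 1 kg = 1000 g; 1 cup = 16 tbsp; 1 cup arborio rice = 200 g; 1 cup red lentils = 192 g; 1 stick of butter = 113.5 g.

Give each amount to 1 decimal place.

arborio rice: 0.2 kg; red lentils: 234.0 g; vegetable oil: 13.8 tbsp; butter: 127.7 g

Scaling factor: 12/16 = 3/4 = 0.75.
arborio rice: 1.5 cup × 3/4 × 200 g/cup ÷ 1000 g/kg ≈ 0.2 kg
red lentils: (1 cup + 10 tbsp = 1.625 cup) × 3/4 × 192 g/cup = 234.0 g
vegetable oil: 250 g × 3/4 ÷ 218 g/cup × 16 tbsp/cup ≈ 13.8 tbsp
butter: 1.5 stick × 3/4 × 113.5 g/stick ≈ 127.7 g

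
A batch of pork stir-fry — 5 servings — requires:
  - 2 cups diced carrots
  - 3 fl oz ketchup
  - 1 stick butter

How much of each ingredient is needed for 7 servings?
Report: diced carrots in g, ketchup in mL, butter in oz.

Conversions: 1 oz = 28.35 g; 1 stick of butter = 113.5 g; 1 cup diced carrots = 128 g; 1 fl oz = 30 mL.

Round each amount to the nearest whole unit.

diced carrots: 358 g; ketchup: 126 mL; butter: 6 oz

Scaling factor: 7/5 = 1.4.
diced carrots: 2 cup × 7/5 × 128 g/cup ≈ 358 g
ketchup: 3 fl oz × 7/5 × 30 mL/fl oz = 126 mL
butter: 1 stick × 7/5 × 113.5 g/stick ÷ 28.35 g/oz ≈ 6 oz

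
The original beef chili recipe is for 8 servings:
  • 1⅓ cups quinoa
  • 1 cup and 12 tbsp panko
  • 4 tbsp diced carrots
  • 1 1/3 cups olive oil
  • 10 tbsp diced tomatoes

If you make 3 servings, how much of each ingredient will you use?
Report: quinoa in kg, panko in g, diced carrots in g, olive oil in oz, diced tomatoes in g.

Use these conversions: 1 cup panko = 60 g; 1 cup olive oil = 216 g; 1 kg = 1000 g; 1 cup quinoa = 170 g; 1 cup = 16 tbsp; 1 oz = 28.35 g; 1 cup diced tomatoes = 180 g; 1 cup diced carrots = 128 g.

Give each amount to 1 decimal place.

Scaling factor: 3/8 = 0.375.
quinoa: 4/3 cup × 3/8 × 170 g/cup ÷ 1000 g/kg ≈ 0.1 kg
panko: (1 cup + 12 tbsp = 1.75 cup) × 3/8 × 60 g/cup ≈ 39.4 g
diced carrots: 4 tbsp × 3/8 ÷ 16 tbsp/cup × 128 g/cup = 12.0 g
olive oil: 4/3 cup × 3/8 × 216 g/cup ÷ 28.35 g/oz ≈ 3.8 oz
diced tomatoes: 10 tbsp × 3/8 ÷ 16 tbsp/cup × 180 g/cup ≈ 42.2 g

quinoa: 0.1 kg; panko: 39.4 g; diced carrots: 12.0 g; olive oil: 3.8 oz; diced tomatoes: 42.2 g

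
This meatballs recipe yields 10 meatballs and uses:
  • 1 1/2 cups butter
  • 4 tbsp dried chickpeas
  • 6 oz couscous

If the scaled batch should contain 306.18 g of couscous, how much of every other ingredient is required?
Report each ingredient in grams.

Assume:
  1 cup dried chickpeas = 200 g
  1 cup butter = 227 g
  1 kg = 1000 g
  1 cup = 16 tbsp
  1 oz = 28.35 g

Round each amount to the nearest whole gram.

butter: 613 g; dried chickpeas: 90 g

The original recipe has 170.1 g of couscous, so the scaling factor is 306.18 ÷ 170.1 = 9/5 = 1.8.
butter: 1.5 cup × 9/5 × 227 g/cup ≈ 613 g
dried chickpeas: 4 tbsp × 9/5 ÷ 16 tbsp/cup × 200 g/cup = 90 g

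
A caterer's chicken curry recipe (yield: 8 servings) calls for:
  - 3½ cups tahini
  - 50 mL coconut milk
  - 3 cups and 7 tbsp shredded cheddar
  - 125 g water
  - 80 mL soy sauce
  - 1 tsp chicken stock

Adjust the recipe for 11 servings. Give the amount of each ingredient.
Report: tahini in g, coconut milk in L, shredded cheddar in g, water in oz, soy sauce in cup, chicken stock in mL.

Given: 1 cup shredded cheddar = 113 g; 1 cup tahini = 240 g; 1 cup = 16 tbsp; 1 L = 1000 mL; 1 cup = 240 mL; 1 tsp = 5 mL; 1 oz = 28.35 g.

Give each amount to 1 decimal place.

tahini: 1155.0 g; coconut milk: 0.1 L; shredded cheddar: 534.1 g; water: 6.1 oz; soy sauce: 0.5 cup; chicken stock: 6.9 mL

Scaling factor: 11/8 = 1.375.
tahini: 3.5 cup × 11/8 × 240 g/cup = 1155.0 g
coconut milk: 50 mL × 11/8 ÷ 1000 mL/L ≈ 0.1 L
shredded cheddar: (3 cup + 7 tbsp = 3.4375 cup) × 11/8 × 113 g/cup ≈ 534.1 g
water: 125 g × 11/8 ÷ 28.35 g/oz ≈ 6.1 oz
soy sauce: 80 mL × 11/8 ÷ 240 mL/cup ≈ 0.5 cup
chicken stock: 1 tsp × 11/8 × 5 mL/tsp ≈ 6.9 mL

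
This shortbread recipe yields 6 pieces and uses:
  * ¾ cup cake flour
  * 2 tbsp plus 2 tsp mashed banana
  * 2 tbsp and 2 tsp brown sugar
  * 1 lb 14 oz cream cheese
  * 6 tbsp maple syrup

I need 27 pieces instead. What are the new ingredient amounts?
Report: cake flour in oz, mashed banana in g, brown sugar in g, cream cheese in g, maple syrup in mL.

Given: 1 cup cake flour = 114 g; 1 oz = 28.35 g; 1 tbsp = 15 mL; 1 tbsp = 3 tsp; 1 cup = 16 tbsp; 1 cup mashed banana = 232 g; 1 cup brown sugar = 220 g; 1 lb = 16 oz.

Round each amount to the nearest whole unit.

Scaling factor: 27/6 = 9/2 = 4.5.
cake flour: 0.75 cup × 9/2 × 114 g/cup ÷ 28.35 g/oz ≈ 14 oz
mashed banana: (2 tbsp + 2 tsp = 8/3 tbsp) × 9/2 ÷ 16 tbsp/cup × 232 g/cup = 174 g
brown sugar: (2 tbsp + 2 tsp = 8/3 tbsp) × 9/2 ÷ 16 tbsp/cup × 220 g/cup = 165 g
cream cheese: (1 lb + 14 oz = 1.875 lb) × 9/2 × 16 oz/lb × 28.35 g/oz ≈ 3827 g
maple syrup: 6 tbsp × 9/2 × 15 mL/tbsp = 405 mL

cake flour: 14 oz; mashed banana: 174 g; brown sugar: 165 g; cream cheese: 3827 g; maple syrup: 405 mL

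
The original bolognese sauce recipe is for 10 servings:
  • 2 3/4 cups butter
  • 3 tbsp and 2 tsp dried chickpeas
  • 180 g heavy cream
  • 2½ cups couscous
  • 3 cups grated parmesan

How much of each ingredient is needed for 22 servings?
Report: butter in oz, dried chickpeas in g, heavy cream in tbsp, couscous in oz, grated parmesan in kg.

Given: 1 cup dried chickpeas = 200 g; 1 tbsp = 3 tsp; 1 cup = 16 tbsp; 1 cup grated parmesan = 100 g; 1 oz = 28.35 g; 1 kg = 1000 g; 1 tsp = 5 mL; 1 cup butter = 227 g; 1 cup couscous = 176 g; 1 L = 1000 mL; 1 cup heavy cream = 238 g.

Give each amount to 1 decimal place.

butter: 48.4 oz; dried chickpeas: 100.8 g; heavy cream: 26.6 tbsp; couscous: 34.1 oz; grated parmesan: 0.7 kg

Scaling factor: 22/10 = 11/5 = 2.2.
butter: 2.75 cup × 11/5 × 227 g/cup ÷ 28.35 g/oz ≈ 48.4 oz
dried chickpeas: (3 tbsp + 2 tsp = 11/3 tbsp) × 11/5 ÷ 16 tbsp/cup × 200 g/cup ≈ 100.8 g
heavy cream: 180 g × 11/5 ÷ 238 g/cup × 16 tbsp/cup ≈ 26.6 tbsp
couscous: 2.5 cup × 11/5 × 176 g/cup ÷ 28.35 g/oz ≈ 34.1 oz
grated parmesan: 3 cup × 11/5 × 100 g/cup ÷ 1000 g/kg ≈ 0.7 kg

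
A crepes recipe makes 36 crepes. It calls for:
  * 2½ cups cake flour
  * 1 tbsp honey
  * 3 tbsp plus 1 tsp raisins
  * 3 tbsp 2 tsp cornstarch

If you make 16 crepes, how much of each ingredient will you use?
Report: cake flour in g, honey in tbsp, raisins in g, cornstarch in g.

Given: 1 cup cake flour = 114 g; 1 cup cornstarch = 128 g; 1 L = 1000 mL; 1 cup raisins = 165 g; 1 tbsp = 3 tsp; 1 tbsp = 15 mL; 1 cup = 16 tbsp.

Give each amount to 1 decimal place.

cake flour: 126.7 g; honey: 0.4 tbsp; raisins: 15.3 g; cornstarch: 13.0 g

Scaling factor: 16/36 = 4/9.
cake flour: 2.5 cup × 4/9 × 114 g/cup ≈ 126.7 g
honey: 1 tbsp × 4/9 ≈ 0.4 tbsp
raisins: (3 tbsp + 1 tsp = 10/3 tbsp) × 4/9 ÷ 16 tbsp/cup × 165 g/cup ≈ 15.3 g
cornstarch: (3 tbsp + 2 tsp = 11/3 tbsp) × 4/9 ÷ 16 tbsp/cup × 128 g/cup ≈ 13.0 g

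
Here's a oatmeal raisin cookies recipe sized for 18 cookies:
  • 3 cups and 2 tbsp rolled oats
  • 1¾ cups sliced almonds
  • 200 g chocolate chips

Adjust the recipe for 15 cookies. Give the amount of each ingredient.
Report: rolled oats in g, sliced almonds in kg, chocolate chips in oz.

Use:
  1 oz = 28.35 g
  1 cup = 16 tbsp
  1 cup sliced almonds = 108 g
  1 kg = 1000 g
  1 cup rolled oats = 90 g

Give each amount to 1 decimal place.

Scaling factor: 15/18 = 5/6.
rolled oats: (3 cup + 2 tbsp = 3.125 cup) × 5/6 × 90 g/cup ≈ 234.4 g
sliced almonds: 1.75 cup × 5/6 × 108 g/cup ÷ 1000 g/kg ≈ 0.2 kg
chocolate chips: 200 g × 5/6 ÷ 28.35 g/oz ≈ 5.9 oz

rolled oats: 234.4 g; sliced almonds: 0.2 kg; chocolate chips: 5.9 oz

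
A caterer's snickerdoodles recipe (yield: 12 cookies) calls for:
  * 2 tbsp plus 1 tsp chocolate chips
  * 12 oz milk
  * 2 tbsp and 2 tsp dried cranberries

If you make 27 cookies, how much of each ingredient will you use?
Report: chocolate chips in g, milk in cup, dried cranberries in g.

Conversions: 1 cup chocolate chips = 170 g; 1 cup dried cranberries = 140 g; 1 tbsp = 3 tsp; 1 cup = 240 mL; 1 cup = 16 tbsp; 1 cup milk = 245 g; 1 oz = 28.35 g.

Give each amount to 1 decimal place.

chocolate chips: 55.8 g; milk: 3.1 cup; dried cranberries: 52.5 g

Scaling factor: 27/12 = 9/4 = 2.25.
chocolate chips: (2 tbsp + 1 tsp = 7/3 tbsp) × 9/4 ÷ 16 tbsp/cup × 170 g/cup ≈ 55.8 g
milk: 12 oz × 9/4 × 28.35 g/oz ÷ 245 g/cup ≈ 3.1 cup
dried cranberries: (2 tbsp + 2 tsp = 8/3 tbsp) × 9/4 ÷ 16 tbsp/cup × 140 g/cup = 52.5 g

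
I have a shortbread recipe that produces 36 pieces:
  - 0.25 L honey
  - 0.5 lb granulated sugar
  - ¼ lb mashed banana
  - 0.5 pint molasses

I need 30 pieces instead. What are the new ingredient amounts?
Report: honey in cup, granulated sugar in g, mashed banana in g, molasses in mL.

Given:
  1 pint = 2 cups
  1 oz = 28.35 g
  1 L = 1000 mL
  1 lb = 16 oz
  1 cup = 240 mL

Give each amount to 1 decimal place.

honey: 0.9 cup; granulated sugar: 189.0 g; mashed banana: 94.5 g; molasses: 200.0 mL

Scaling factor: 30/36 = 5/6.
honey: 0.25 L × 5/6 × 1000 mL/L ÷ 240 mL/cup ≈ 0.9 cup
granulated sugar: 0.5 lb × 5/6 × 16 oz/lb × 28.35 g/oz = 189.0 g
mashed banana: 0.25 lb × 5/6 × 16 oz/lb × 28.35 g/oz = 94.5 g
molasses: 0.5 pint × 5/6 × 2 cup/pint × 240 mL/cup = 200.0 mL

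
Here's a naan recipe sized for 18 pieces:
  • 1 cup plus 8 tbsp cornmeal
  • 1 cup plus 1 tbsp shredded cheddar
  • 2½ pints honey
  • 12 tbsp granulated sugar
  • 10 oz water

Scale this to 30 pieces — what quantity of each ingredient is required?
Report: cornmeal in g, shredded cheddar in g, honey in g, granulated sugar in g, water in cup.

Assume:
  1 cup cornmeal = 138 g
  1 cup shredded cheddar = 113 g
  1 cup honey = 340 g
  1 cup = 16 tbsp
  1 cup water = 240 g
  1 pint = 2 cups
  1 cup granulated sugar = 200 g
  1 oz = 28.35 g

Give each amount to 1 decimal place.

Scaling factor: 30/18 = 5/3.
cornmeal: (1 cup + 8 tbsp = 1.5 cup) × 5/3 × 138 g/cup = 345.0 g
shredded cheddar: (1 cup + 1 tbsp = 1.0625 cup) × 5/3 × 113 g/cup ≈ 200.1 g
honey: 2.5 pint × 5/3 × 2 cup/pint × 340 g/cup ≈ 2833.3 g
granulated sugar: 12 tbsp × 5/3 ÷ 16 tbsp/cup × 200 g/cup = 250.0 g
water: 10 oz × 5/3 × 28.35 g/oz ÷ 240 g/cup ≈ 2.0 cup

cornmeal: 345.0 g; shredded cheddar: 200.1 g; honey: 2833.3 g; granulated sugar: 250.0 g; water: 2.0 cup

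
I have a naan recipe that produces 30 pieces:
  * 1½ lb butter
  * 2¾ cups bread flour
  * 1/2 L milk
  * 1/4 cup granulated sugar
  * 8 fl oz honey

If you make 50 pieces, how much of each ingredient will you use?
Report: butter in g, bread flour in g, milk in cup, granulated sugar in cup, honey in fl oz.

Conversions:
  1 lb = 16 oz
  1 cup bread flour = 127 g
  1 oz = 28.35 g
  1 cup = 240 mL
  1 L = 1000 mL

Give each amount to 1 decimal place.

butter: 1134.0 g; bread flour: 582.1 g; milk: 3.5 cup; granulated sugar: 0.4 cup; honey: 13.3 fl oz

Scaling factor: 50/30 = 5/3.
butter: 1.5 lb × 5/3 × 16 oz/lb × 28.35 g/oz = 1134.0 g
bread flour: 2.75 cup × 5/3 × 127 g/cup ≈ 582.1 g
milk: 0.5 L × 5/3 × 1000 mL/L ÷ 240 mL/cup ≈ 3.5 cup
granulated sugar: 0.25 cup × 5/3 ≈ 0.4 cup
honey: 8 fl oz × 5/3 ≈ 13.3 fl oz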